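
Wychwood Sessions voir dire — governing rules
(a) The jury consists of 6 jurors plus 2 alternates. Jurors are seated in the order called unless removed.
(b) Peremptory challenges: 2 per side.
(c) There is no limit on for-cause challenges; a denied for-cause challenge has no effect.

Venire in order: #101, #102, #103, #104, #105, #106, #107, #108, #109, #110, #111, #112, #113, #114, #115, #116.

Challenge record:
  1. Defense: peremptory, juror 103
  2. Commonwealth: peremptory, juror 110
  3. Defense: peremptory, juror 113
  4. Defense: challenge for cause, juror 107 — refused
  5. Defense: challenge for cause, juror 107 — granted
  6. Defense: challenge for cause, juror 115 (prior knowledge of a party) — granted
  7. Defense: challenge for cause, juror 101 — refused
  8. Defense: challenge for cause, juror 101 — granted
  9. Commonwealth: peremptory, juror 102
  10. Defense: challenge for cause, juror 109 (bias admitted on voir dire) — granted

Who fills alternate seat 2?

Removed: #101, #102, #103, #107, #109, #110, #113, #115.
Seating in order: seats 1–6 → #104, #105, #106, #108, #111, #112; alternates → #114, #116.
So alternate 2 is #116.

116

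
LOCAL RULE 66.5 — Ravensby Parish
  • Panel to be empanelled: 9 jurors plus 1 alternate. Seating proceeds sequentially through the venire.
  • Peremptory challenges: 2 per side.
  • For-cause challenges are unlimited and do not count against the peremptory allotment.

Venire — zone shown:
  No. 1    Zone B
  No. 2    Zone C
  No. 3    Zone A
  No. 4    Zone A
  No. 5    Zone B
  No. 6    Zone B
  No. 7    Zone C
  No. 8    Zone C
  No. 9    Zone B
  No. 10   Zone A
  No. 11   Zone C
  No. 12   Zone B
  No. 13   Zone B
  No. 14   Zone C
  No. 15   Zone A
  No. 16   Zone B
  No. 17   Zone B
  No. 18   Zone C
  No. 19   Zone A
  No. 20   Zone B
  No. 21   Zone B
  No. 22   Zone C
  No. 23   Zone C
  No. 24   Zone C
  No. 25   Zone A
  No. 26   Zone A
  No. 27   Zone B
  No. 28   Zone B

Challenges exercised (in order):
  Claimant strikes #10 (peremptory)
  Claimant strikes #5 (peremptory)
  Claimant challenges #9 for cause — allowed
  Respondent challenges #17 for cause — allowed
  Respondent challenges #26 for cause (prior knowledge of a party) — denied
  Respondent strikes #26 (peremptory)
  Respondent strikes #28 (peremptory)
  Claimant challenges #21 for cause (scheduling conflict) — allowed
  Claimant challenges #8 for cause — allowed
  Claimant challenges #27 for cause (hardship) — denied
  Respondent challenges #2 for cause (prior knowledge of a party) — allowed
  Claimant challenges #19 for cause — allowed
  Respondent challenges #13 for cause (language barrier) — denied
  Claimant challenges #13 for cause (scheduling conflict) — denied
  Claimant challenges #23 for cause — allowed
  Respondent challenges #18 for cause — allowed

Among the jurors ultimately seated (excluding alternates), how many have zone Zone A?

Removed: #2, #5, #8, #9, #10, #17, #18, #19, #21, #23, #26, #28.
Seated jurors 1–9: #1, #3, #4, #6, #7, #11, #12, #13, #14 (alternates #15 not counted).
Of those, in Zone A: #3, #4 → 2.

2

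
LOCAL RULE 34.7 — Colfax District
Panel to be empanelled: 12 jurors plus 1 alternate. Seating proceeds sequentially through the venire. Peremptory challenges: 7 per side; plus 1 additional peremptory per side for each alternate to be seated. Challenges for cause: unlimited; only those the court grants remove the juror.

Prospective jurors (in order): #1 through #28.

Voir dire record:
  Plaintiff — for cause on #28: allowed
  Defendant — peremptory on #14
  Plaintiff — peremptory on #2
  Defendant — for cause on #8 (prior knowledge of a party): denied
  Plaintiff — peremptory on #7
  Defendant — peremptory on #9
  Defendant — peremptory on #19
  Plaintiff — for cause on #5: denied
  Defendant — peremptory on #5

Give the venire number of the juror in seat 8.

Removed: #2, #5, #7, #9, #14, #19, #28. (#8 stays — for-cause denied.)
Filling seats in venire order through position 8: #1, #3, #4, #6, #8, #10, #11, #12.
So seat 8 is #12.

12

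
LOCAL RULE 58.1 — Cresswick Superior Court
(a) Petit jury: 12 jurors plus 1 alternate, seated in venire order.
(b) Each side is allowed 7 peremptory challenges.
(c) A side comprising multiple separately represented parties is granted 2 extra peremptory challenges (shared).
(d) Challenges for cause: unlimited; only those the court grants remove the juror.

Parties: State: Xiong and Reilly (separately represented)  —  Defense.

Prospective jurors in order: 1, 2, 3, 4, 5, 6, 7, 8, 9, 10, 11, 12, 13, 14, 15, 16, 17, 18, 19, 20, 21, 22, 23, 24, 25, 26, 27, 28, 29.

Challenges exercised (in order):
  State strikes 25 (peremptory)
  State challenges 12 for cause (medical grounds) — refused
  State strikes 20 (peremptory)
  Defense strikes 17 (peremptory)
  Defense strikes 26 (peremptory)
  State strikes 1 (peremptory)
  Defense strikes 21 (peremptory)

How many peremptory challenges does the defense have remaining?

4

Defense allotment: 7.
Defense peremptories used: #17, #26, #21 — 3.
Remaining: 7 − 3 = 4.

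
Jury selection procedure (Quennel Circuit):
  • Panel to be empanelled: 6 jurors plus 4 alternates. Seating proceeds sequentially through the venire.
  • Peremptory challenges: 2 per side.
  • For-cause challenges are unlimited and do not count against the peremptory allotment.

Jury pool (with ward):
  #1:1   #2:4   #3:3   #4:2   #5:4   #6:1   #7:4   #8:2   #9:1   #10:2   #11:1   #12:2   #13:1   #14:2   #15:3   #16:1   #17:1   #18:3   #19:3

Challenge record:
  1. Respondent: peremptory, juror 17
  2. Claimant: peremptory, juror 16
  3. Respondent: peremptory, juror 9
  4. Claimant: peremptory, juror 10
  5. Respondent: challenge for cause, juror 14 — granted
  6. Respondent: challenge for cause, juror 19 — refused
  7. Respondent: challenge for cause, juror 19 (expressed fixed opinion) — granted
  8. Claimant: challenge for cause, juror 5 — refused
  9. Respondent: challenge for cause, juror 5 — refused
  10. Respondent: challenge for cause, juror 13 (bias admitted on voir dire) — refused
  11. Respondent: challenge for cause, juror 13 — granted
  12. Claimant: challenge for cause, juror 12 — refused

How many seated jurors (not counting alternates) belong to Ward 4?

2

Removed: #9, #10, #13, #14, #16, #17, #19.
Seated jurors 1–6: #1, #2, #3, #4, #5, #6 (alternates #7, #8, #11, #12 not counted).
Of those, in Ward 4: #2, #5 → 2.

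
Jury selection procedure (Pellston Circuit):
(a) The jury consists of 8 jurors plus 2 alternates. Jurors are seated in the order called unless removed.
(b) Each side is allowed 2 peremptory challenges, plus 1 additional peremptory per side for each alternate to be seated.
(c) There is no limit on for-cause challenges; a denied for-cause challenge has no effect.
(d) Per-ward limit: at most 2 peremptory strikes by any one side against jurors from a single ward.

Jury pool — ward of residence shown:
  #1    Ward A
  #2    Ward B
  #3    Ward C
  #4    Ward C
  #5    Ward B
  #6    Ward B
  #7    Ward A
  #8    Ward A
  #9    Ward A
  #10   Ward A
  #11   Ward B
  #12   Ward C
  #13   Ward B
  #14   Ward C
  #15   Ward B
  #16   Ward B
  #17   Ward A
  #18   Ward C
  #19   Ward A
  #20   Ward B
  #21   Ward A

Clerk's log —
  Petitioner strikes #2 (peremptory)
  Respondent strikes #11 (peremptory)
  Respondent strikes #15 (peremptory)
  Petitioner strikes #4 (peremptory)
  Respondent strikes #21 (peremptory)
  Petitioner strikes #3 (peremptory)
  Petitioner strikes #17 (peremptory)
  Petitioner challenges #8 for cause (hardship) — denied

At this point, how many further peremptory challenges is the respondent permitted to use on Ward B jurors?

0

Respondent peremptories so far: #11, #15, #21 — 3 of 4 used, 1 left overall.
Against Ward B: #11, #15 — 2 used; per-ward cap 2 leaves 0.
Binding limit: min(1, 0) = 0.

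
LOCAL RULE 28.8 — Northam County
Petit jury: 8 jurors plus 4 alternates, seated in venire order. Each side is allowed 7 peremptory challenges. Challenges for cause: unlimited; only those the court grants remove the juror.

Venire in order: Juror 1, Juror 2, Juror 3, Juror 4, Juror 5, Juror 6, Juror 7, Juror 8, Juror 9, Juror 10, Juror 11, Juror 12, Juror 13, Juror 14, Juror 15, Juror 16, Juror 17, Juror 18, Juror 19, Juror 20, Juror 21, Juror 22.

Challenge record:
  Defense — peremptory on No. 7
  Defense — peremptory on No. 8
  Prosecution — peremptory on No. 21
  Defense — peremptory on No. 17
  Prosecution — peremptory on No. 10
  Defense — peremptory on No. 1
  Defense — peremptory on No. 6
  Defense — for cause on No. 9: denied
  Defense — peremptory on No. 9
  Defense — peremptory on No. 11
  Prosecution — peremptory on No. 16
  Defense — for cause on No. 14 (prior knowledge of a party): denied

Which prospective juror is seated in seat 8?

Removed: #1, #6, #7, #8, #9, #10, #11, #16, #17, #21. (#14 stays — for-cause denied.)
Seating in order: seats 1–8 → #2, #3, #4, #5, #12, #13, #14, #15; alternates → #18, #19, #20, #22.
So seat 8 is #15.

15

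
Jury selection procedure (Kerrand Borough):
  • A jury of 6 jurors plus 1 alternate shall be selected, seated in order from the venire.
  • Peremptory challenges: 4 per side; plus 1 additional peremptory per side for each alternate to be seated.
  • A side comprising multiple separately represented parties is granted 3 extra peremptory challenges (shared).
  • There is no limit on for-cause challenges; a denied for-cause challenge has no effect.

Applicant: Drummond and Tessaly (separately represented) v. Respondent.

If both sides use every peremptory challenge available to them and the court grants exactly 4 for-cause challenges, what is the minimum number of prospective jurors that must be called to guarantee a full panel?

Seats to fill: 6 + 1 alternates = 7.
Peremptories — Applicant: 4 + 1×1 + 3 = 8; Respondent: 4 + 1×1 = 5; total 13.
For-cause removals: 4.
Minimum venire: 7 + 13 + 4 = 24.

24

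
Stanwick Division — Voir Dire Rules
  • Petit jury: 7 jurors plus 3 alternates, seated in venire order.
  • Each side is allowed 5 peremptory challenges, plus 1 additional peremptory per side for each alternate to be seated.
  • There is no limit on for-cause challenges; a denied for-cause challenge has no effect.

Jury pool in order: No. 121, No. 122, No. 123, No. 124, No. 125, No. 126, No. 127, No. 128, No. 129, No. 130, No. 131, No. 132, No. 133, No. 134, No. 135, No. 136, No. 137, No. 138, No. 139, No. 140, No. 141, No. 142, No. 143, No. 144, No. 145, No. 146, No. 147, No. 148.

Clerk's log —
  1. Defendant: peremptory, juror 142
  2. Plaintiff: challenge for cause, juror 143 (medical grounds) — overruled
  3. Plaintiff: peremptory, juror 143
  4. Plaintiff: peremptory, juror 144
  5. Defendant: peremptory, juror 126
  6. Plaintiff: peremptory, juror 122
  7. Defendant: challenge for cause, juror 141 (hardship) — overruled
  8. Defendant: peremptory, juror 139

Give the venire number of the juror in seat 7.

Removed: #122, #126, #139, #142, #143, #144. (#141 stays — for-cause denied.)
Filling seats in venire order through position 7: #121, #123, #124, #125, #127, #128, #129.
So seat 7 is #129.

129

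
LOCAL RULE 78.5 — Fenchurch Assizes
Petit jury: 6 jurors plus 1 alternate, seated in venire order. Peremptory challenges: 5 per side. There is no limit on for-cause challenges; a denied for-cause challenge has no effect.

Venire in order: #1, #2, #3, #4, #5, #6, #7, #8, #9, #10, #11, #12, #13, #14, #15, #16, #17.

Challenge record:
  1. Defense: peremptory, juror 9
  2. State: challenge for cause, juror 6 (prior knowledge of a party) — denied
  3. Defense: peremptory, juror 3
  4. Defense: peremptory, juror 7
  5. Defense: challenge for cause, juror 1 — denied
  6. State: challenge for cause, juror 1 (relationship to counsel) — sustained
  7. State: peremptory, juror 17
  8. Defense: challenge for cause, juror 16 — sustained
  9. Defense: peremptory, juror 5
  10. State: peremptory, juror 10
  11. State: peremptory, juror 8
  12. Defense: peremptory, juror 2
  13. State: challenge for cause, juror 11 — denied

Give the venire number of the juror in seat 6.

Removed: #1, #2, #3, #5, #7, #8, #9, #10, #16, #17. (#6, #11 stay — for-cause denied.)
Seating in order: seats 1–6 → #4, #6, #11, #12, #13, #14; alternates → #15.
So seat 6 is #14.

14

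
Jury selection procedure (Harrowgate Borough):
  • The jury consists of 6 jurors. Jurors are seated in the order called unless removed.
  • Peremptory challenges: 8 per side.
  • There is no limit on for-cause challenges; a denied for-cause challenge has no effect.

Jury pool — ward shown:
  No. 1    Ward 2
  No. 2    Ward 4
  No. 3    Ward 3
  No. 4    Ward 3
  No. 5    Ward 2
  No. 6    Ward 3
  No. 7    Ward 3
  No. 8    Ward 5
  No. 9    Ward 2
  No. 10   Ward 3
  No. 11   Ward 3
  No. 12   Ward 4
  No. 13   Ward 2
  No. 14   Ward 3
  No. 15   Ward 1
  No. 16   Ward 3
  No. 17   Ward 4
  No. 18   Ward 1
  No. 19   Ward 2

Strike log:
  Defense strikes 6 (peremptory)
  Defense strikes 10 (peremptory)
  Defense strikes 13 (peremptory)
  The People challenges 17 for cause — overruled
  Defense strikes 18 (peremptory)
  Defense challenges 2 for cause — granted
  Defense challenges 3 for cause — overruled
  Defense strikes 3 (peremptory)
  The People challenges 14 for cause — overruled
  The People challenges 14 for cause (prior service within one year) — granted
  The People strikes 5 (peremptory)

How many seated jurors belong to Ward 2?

Removed: #2, #3, #5, #6, #10, #13, #14, #18.
Seated jurors 1–6: #1, #4, #7, #8, #9, #11.
Of those, in Ward 2: #1, #9 → 2.

2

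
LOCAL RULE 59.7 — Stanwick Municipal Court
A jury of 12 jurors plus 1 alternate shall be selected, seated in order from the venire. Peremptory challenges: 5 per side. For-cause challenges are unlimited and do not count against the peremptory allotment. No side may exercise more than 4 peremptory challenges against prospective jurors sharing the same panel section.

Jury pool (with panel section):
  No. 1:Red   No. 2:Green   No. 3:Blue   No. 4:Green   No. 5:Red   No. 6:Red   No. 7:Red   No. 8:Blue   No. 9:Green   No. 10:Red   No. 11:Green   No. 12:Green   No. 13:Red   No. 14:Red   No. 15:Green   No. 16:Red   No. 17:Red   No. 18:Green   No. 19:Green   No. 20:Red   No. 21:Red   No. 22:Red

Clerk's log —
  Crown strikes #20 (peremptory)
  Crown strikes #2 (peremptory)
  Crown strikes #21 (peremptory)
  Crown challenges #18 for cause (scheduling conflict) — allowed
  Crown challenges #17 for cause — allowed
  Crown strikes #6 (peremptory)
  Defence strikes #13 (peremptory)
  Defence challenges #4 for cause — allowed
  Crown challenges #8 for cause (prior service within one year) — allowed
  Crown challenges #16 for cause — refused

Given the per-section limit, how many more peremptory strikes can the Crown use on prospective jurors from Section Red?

Crown peremptories so far: #20, #2, #21, #6 — 4 of 5 used, 1 left overall.
Against Section Red: #20, #21, #6 — 3 used; per-section cap 4 leaves 1.
Binding limit: min(1, 1) = 1.

1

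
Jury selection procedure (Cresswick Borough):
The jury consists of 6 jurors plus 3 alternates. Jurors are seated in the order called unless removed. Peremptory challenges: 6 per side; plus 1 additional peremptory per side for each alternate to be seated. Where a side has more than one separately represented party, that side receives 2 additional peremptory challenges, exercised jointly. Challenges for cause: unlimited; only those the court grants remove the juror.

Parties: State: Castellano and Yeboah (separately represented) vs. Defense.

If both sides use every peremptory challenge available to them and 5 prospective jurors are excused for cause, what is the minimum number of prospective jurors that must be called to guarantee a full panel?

34

Seats to fill: 6 + 3 alternates = 9.
Peremptories — State: 6 + 1×3 + 2 = 11; Defense: 6 + 1×3 = 9; total 20.
For-cause removals: 5.
Minimum venire: 9 + 20 + 5 = 34.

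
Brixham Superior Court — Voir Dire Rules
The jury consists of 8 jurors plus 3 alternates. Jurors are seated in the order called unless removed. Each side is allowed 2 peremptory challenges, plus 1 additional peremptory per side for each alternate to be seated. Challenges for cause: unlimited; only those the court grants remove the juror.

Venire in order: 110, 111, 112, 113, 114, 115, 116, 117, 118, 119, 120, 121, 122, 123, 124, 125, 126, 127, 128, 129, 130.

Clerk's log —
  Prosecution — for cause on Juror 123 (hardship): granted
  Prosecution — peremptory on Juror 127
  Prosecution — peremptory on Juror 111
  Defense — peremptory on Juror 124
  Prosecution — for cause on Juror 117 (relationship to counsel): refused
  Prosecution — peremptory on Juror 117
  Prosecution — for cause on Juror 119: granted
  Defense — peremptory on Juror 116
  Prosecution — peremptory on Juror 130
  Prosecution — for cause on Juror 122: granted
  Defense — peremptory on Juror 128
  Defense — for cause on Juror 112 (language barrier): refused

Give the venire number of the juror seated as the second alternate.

126

Removed: #111, #116, #117, #119, #122, #123, #124, #127, #128, #130. (#112 stays — for-cause denied.)
Filling seats in venire order through position 10: #110, #112, #113, #114, #115, #118, #120, #121, #125, #126.
So alternate 2 is #126.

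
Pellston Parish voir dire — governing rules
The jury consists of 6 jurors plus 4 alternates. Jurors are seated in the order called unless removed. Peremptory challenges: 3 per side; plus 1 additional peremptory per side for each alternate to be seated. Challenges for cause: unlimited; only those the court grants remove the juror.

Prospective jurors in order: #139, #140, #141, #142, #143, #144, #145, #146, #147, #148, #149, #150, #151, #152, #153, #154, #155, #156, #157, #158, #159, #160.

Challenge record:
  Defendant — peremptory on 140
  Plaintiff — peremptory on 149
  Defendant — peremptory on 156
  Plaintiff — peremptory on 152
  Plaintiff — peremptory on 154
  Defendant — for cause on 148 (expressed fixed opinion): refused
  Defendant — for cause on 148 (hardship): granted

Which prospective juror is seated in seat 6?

Removed: #140, #148, #149, #152, #154, #156.
Filling seats in venire order through position 6: #139, #141, #142, #143, #144, #145.
So seat 6 is #145.

145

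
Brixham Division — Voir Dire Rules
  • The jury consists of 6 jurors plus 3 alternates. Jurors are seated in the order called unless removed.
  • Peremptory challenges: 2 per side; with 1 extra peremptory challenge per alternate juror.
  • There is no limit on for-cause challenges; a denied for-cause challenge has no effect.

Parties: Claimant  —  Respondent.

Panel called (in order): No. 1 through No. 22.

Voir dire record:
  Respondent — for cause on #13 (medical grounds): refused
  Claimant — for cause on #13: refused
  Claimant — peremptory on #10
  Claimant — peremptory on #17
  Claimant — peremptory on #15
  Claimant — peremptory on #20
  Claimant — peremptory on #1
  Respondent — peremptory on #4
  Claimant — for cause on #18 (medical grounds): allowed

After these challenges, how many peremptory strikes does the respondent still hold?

4

Respondent allotment: 2 base + 1 × 3 alternates = 5.
Respondent peremptories used: #4 — 1 (the for-cause on #13 doesn't count).
Remaining: 5 − 1 = 4.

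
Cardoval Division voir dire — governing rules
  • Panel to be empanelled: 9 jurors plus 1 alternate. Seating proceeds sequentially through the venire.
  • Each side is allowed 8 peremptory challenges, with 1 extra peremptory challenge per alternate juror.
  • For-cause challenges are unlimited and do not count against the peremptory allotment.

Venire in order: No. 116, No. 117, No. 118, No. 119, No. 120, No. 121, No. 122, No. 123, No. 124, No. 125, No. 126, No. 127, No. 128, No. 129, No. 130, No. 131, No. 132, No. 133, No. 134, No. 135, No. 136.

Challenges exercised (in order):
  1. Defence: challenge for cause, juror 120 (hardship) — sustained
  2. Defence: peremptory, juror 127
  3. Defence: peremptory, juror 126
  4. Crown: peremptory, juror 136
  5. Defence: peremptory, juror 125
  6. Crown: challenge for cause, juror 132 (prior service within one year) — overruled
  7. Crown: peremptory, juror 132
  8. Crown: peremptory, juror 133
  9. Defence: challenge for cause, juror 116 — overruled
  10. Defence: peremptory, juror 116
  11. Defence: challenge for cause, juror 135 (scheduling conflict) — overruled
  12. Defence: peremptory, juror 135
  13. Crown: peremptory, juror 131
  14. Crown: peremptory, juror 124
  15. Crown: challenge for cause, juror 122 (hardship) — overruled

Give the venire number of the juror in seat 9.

Removed: #116, #120, #124, #125, #126, #127, #131, #132, #133, #135, #136. (#122 stays — for-cause denied.)
Seating in order: seats 1–9 → #117, #118, #119, #121, #122, #123, #128, #129, #130; alternates → #134.
So seat 9 is #130.

130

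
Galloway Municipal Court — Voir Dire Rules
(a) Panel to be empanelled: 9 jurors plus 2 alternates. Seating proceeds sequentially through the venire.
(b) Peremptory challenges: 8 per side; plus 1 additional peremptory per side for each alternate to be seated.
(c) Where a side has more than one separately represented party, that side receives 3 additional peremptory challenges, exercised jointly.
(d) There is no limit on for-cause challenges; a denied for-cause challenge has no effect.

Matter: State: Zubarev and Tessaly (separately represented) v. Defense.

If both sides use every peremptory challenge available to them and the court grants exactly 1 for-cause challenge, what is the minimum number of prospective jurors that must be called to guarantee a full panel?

Seats to fill: 9 + 2 alternates = 11.
Peremptories — State: 8 + 1×2 + 3 = 13; Defense: 8 + 1×2 = 10; total 23.
For-cause removals: 1.
Minimum venire: 11 + 23 + 1 = 35.

35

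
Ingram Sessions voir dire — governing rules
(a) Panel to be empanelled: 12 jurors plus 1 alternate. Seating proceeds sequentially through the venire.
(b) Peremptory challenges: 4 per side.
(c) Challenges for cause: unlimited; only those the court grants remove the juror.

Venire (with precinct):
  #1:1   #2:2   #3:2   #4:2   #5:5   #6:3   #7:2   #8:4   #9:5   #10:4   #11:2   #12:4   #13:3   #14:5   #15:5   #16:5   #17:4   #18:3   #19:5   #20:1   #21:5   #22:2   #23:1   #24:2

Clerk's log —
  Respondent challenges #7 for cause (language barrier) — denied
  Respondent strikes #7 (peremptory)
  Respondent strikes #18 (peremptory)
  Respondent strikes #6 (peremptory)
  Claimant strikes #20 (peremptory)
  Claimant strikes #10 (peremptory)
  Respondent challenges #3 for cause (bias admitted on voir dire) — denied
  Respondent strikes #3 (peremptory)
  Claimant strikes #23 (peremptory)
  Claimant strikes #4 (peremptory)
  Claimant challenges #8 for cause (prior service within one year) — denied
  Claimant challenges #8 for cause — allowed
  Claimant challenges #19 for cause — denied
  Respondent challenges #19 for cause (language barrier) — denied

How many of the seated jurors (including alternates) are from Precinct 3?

Removed: #3, #4, #6, #7, #8, #10, #18, #20, #23.
Seated (13 incl. alternates): #1, #2, #5, #9, #11, #12, #13, #14, #15, #16, #17, #19, #21.
Of those, in Precinct 3: #13 → 1.

1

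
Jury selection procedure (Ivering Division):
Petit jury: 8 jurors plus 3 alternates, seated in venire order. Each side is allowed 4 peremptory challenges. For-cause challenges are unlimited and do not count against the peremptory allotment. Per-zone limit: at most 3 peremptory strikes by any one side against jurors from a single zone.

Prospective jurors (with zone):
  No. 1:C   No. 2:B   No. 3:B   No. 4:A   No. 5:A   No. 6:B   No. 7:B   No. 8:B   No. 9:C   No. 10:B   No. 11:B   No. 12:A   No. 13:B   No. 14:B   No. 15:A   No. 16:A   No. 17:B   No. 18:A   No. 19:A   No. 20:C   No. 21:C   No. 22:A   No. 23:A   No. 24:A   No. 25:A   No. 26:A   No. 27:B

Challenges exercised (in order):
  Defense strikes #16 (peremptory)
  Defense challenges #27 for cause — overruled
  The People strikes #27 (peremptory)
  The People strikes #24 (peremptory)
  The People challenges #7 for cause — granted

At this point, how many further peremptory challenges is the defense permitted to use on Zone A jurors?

Defense peremptories so far: #16 — 1 of 4 used, 3 left overall.
Against Zone A: #16 — 1 used; per-zone cap 3 leaves 2.
Binding limit: min(3, 2) = 2.

2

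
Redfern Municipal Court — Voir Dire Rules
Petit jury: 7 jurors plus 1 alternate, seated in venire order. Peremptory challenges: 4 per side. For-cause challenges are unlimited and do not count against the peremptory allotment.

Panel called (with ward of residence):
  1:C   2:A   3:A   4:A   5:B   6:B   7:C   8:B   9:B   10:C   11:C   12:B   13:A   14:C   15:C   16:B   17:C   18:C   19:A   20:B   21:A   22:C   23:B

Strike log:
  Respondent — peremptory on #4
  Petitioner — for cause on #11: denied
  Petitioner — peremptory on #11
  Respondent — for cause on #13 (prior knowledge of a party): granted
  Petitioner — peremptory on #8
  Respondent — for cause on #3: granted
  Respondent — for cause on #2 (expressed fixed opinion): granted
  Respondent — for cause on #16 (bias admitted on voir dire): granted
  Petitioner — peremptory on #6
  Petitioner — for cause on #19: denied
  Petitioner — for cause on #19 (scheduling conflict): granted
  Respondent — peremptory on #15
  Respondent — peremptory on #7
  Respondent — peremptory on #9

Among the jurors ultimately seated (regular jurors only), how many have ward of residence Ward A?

Removed: #2, #3, #4, #6, #7, #8, #9, #11, #13, #15, #16, #19.
Seated jurors 1–7: #1, #5, #10, #12, #14, #17, #18 (alternates #20 not counted).
None of those are in Ward A → 0.

0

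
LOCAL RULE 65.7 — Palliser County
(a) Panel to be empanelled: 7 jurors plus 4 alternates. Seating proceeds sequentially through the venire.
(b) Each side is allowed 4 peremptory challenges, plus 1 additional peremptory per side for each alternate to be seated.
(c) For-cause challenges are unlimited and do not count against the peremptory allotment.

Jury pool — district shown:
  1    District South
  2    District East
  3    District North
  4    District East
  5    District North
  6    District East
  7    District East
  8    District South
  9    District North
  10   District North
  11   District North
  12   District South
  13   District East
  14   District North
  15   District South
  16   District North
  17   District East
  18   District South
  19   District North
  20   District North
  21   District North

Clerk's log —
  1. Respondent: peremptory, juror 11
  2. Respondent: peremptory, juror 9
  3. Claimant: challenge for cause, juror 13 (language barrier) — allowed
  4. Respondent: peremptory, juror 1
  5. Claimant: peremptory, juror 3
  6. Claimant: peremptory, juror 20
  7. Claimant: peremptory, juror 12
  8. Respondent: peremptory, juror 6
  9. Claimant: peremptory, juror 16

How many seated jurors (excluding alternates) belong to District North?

Removed: #1, #3, #6, #9, #11, #12, #13, #16, #20.
Seated jurors 1–7: #2, #4, #5, #7, #8, #10, #14 (alternates #15, #17, #18, #19 not counted).
Of those, in District North: #5, #10, #14 → 3.

3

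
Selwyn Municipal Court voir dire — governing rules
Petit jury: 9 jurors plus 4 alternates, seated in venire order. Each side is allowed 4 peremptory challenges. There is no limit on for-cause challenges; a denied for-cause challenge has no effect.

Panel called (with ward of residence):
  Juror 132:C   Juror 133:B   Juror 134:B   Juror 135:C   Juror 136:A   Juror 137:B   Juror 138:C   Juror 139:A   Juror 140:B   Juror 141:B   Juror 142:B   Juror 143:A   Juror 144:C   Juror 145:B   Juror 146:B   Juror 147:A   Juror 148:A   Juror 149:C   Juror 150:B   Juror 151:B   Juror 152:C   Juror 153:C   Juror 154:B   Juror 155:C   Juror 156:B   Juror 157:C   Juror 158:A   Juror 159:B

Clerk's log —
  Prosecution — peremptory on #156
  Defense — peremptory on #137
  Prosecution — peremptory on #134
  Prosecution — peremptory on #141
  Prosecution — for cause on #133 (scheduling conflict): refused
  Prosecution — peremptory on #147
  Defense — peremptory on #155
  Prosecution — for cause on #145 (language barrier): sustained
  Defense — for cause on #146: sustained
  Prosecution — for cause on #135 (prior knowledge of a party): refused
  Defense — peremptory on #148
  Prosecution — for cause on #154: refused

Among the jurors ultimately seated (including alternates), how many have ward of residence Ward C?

5

Removed: #134, #137, #141, #145, #146, #147, #148, #155, #156.
Seated (13 incl. alternates): #132, #133, #135, #136, #138, #139, #140, #142, #143, #144, #149, #150, #151.
Of those, in Ward C: #132, #135, #138, #144, #149 → 5.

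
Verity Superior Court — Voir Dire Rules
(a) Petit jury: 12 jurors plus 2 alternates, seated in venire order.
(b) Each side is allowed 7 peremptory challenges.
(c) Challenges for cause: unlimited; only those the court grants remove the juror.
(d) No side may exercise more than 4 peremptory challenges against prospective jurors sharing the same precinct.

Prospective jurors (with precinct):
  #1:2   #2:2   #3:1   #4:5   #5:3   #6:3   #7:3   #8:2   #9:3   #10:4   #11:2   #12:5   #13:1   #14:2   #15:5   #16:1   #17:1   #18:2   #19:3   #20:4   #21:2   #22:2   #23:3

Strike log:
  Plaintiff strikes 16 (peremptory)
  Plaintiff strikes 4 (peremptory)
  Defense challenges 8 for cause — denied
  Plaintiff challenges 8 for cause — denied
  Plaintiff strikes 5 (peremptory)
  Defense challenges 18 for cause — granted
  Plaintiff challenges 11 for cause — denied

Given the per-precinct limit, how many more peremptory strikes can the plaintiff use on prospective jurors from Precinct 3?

3

Plaintiff peremptories so far: #16, #4, #5 — 3 of 7 used, 4 left overall.
Against Precinct 3: #5 — 1 used; per-precinct cap 4 leaves 3.
Binding limit: min(4, 3) = 3.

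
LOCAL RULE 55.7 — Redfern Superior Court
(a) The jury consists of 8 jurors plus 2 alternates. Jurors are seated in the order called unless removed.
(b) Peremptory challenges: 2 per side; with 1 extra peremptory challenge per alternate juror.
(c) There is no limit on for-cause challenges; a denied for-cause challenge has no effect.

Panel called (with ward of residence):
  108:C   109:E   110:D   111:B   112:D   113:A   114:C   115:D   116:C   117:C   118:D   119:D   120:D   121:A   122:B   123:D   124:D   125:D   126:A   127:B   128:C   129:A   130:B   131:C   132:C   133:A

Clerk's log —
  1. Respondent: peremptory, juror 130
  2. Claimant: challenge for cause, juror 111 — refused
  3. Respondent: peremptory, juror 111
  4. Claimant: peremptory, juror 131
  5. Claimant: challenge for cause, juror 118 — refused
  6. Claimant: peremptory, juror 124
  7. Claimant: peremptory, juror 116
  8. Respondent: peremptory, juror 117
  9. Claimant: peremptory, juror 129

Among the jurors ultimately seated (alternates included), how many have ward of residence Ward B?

Removed: #111, #116, #117, #124, #129, #130, #131.
Seated (10 incl. alternates): #108, #109, #110, #112, #113, #114, #115, #118, #119, #120.
None of those are in Ward B → 0.

0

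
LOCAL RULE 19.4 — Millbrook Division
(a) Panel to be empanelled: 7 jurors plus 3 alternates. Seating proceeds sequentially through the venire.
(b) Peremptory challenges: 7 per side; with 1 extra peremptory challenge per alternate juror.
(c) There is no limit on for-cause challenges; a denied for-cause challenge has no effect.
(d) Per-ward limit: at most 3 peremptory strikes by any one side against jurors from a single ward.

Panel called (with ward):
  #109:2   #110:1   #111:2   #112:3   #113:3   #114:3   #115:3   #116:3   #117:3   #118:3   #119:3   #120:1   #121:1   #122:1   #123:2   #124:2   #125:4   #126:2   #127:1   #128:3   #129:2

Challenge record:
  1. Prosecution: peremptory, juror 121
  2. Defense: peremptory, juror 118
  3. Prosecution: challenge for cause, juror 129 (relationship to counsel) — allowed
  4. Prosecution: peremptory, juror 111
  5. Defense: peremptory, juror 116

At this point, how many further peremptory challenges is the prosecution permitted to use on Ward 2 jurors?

Prosecution peremptories so far: #121, #111 — 2 of 10 used, 8 left overall.
Against Ward 2: #111 — 1 used; per-ward cap 3 leaves 2.
Binding limit: min(8, 2) = 2.

2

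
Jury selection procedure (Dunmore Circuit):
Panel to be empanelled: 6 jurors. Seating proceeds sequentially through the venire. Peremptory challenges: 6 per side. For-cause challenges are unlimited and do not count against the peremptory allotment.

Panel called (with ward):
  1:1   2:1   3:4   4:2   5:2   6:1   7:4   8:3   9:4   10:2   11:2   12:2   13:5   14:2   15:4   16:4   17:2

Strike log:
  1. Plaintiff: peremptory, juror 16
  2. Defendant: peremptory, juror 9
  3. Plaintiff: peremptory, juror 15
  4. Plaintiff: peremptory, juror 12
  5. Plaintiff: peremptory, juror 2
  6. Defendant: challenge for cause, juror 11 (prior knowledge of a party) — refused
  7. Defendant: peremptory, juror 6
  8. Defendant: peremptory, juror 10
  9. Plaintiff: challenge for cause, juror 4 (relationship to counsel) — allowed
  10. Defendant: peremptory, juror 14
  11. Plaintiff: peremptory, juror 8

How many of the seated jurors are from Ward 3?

0

Removed: #2, #4, #6, #8, #9, #10, #12, #14, #15, #16.
Seated jurors 1–6: #1, #3, #5, #7, #11, #13.
None of those are in Ward 3 → 0.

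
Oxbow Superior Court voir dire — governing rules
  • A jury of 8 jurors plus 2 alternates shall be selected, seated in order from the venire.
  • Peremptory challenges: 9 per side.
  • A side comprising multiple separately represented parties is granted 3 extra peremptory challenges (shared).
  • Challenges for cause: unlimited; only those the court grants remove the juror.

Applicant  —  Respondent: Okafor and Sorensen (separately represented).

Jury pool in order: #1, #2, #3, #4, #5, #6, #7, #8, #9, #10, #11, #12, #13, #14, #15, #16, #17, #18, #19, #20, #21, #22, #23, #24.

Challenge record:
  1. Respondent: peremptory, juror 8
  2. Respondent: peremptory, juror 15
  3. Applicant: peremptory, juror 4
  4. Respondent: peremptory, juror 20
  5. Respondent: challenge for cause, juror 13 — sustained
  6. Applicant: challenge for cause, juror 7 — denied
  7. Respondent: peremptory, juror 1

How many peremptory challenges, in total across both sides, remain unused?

Applicant allotment: 9. Respondent allotment: 9 base + 3 multi-party = 12.
Applicant peremptories used: #4 — 1 (the for-cause on #7 doesn't count).
Respondent peremptories used: #8, #15, #20, #1 — 4 (the for-cause on #13 doesn't count).
Remaining: (9 − 1) + (12 − 4) = 16.

16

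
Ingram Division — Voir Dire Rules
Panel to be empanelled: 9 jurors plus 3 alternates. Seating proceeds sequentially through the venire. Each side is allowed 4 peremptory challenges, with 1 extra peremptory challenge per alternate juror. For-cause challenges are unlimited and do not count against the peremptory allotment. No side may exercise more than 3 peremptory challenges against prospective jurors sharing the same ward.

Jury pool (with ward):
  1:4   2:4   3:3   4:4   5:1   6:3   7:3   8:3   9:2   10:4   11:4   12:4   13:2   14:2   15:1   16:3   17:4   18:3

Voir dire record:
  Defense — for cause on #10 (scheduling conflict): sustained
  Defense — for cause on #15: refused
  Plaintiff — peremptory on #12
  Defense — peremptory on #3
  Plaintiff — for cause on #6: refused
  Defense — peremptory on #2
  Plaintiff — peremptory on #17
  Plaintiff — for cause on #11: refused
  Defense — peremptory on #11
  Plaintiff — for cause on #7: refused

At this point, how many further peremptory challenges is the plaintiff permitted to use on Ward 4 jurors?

1

Plaintiff peremptories so far: #12, #17 — 2 of 7 used, 5 left overall.
Against Ward 4: #12, #17 — 2 used; per-ward cap 3 leaves 1.
Binding limit: min(5, 1) = 1.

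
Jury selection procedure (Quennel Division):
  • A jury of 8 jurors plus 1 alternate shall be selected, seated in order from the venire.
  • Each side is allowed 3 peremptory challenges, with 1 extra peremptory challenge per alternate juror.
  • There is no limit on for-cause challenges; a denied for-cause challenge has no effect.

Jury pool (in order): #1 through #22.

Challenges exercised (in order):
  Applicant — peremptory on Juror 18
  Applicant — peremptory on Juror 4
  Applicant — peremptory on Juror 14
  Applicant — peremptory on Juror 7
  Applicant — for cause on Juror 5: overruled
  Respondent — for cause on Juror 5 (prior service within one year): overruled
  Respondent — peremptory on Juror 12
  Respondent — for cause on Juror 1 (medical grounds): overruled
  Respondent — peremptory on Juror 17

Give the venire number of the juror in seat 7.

9

Removed: #4, #7, #12, #14, #17, #18. (#1, #5 stay — for-cause denied.)
Filling seats in venire order through position 7: #1, #2, #3, #5, #6, #8, #9.
So seat 7 is #9.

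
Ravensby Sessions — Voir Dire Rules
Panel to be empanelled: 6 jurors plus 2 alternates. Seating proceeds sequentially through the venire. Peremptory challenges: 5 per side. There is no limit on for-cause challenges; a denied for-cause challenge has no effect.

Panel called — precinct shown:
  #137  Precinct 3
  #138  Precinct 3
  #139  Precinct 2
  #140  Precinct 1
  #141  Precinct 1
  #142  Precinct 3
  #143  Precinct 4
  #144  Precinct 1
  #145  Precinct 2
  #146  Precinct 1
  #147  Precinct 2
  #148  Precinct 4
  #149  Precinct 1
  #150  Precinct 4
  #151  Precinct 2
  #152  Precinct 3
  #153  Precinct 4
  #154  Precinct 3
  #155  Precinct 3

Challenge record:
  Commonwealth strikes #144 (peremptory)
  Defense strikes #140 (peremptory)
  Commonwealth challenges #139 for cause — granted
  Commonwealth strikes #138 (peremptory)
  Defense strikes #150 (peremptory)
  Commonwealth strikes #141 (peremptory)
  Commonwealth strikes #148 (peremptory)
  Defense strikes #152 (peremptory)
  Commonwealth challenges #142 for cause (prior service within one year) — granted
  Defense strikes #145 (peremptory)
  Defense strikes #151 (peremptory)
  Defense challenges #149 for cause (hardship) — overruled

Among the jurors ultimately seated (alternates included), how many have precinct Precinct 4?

Removed: #138, #139, #140, #141, #142, #144, #145, #148, #150, #151, #152.
Seated (8 incl. alternates): #137, #143, #146, #147, #149, #153, #154, #155.
Of those, in Precinct 4: #143, #153 → 2.

2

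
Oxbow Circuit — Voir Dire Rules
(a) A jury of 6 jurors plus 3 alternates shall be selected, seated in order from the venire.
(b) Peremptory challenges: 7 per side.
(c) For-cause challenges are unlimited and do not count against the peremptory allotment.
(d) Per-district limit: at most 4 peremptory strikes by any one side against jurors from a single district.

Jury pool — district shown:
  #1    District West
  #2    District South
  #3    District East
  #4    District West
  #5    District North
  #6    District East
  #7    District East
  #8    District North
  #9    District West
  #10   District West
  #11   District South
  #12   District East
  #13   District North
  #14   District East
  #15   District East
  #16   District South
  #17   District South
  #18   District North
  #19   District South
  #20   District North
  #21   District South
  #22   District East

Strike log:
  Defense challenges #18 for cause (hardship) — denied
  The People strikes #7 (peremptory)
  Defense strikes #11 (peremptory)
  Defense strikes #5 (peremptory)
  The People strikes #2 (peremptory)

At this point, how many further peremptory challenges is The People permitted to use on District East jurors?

The People peremptories so far: #7, #2 — 2 of 7 used, 5 left overall.
Against District East: #7 — 1 used; per-district cap 4 leaves 3.
Binding limit: min(5, 3) = 3.

3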